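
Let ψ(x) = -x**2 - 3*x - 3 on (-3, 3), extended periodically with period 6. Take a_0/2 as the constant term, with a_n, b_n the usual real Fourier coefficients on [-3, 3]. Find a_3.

4/pi**2

a_3 = 1/3 ∫_{-3}^{3} ψ(x) cos(pi*x) dx.
Integrating by parts twice (tabular method), an antiderivative of (-x**2 - 3*x - 3) cos(pi*x) is -x**2*sin(pi*x)/pi - 3*x*sin(pi*x)/pi - 2*x*cos(pi*x)/pi**2 - 3*sin(pi*x)/pi + 2*sin(pi*x)/pi**3 - 3*cos(pi*x)/pi**2; evaluating from -3 to 3: ∫_{-3}^{3} (-x**2 - 3*x - 3) cos(pi*x) dx = (9/pi**2) - (-3/pi**2) = 12/pi**2.
Hence a_3 = (1/3)·(12/pi**2) = 4/pi**2.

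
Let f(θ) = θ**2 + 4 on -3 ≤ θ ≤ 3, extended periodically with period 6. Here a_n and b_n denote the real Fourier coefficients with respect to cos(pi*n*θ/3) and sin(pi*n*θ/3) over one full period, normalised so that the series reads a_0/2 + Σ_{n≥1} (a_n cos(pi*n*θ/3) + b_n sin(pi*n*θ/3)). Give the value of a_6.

a_6 = 1/3 ∫_{-3}^{3} f(θ) cos(2*pi*θ) dθ.
f is even and cos(2*pi*θ) is even, so the integrand is even and a_6 = 2/3 ∫_0^{3} f(θ) cos(2*pi*θ) dθ.
Integrating by parts twice (tabular method), an antiderivative of (θ**2 + 4) cos(2*pi*θ) is θ**2*sin(2*pi*θ)/(2*pi) + θ*cos(2*pi*θ)/(2*pi**2) - sin(2*pi*θ)/(4*pi**3) + 2*sin(2*pi*θ)/pi; evaluating from 0 to 3: ∫_{0}^{3} (θ**2 + 4) cos(2*pi*θ) dθ = (3/(2*pi**2)) - (0) = 3/(2*pi**2).
Hence a_6 = (2/3)·(3/(2*pi**2)) = pi**(-2).

pi**(-2)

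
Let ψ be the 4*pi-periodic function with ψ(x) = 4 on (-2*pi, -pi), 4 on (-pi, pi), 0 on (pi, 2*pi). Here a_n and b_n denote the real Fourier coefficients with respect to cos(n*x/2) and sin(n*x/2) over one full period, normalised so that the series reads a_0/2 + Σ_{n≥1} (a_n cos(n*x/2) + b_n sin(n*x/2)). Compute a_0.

a_0 = (1/(2*pi)) ∫_{-2*pi}^{2*pi} ψ(x) dx = (1/(2*pi)) · (12*pi) = 6.

6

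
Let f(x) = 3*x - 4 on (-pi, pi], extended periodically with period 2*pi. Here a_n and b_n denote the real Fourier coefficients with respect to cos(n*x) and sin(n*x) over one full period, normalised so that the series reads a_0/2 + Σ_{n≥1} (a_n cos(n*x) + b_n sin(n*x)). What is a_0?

-8

a_0 = 1/pi ∫_{-pi}^{pi} f(x) dx = 1/pi · (-8*pi) = -8.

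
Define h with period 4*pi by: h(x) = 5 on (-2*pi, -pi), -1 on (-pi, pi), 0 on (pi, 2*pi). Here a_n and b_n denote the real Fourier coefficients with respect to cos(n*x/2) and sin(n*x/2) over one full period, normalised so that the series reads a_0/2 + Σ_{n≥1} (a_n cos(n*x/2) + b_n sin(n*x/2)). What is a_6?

0

a_6 = (1/(2*pi)) ∫_{-2*pi}^{2*pi} h(x) cos(3*x) dx.
Split the integral at the breakpoints.
Directly, an antiderivative of (5) cos(3*x) is 5*sin(3*x)/3; evaluating from -2*pi to -pi: ∫_{-2*pi}^{-pi} (5) cos(3*x) dx = (0) - (0) = 0.
Directly, an antiderivative of (-1) cos(3*x) is -sin(3*x)/3; evaluating from -pi to pi: ∫_{-pi}^{pi} (-1) cos(3*x) dx = (0) - (0) = 0.
∫_{pi}^{2*pi} (0) cos(3*x) dx = 0.
Summing the pieces and multiplying by (1/(2*pi)) gives a_6 = 0.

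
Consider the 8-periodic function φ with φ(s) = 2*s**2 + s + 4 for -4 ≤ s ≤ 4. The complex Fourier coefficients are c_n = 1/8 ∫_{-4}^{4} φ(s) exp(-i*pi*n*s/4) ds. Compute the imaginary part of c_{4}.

1/pi

Since φ is real-valued, Im(c_{4}) = -1/8 ∫_{-4}^{4} φ(s) sin(pi*s) ds = -b_{4}/2.
Integrating by parts twice (tabular method), an antiderivative of (2*s**2 + s + 4) sin(pi*s) is -2*s**2*cos(pi*s)/pi + 4*s*sin(pi*s)/pi**2 - s*cos(pi*s)/pi + sin(pi*s)/pi**2 - 4*cos(pi*s)/pi + 4*cos(pi*s)/pi**3; evaluating from -4 to 4: ∫_{-4}^{4} (2*s**2 + s + 4) sin(pi*s) ds = (-40/pi + 4/pi**3) - (-32/pi + 4/pi**3) = -8/pi.
Hence Im(c_{4}) = (-1/8)·(-8/pi) = 1/pi.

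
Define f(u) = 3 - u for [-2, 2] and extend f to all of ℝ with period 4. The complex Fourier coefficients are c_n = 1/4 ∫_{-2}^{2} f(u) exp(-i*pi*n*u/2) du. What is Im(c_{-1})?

Since f is real-valued, Im(c_{-1}) = -1/4 ∫_{-2}^{2} f(u) sin(-pi*u/2) du = b_{1}/2.
Integrating by parts (boundary term plus one more integral), an antiderivative of (3 - u) sin(-pi*u/2) is -2*u*cos(pi*u/2)/pi + 4*sin(pi*u/2)/pi**2 + 6*cos(pi*u/2)/pi; evaluating from -2 to 2: ∫_{-2}^{2} (3 - u) sin(-pi*u/2) du = (-2/pi) - (-10/pi) = 8/pi.
Hence Im(c_{-1}) = (-1/4)·(8/pi) = -2/pi.

-2/pi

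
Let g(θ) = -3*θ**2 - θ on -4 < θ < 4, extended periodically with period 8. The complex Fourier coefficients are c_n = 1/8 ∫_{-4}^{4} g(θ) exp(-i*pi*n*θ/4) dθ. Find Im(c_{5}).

Since g is real-valued, Im(c_{5}) = -1/8 ∫_{-4}^{4} g(θ) sin(5*pi*θ/4) dθ = -b_{5}/2.
Integrating by parts twice (tabular method), an antiderivative of (-3*θ**2 - θ) sin(5*pi*θ/4) is 12*θ**2*cos(5*pi*θ/4)/(5*pi) - 96*θ*sin(5*pi*θ/4)/(25*pi**2) + 4*θ*cos(5*pi*θ/4)/(5*pi) - 16*sin(5*pi*θ/4)/(25*pi**2) - 384*cos(5*pi*θ/4)/(125*pi**3); evaluating from -4 to 4: ∫_{-4}^{4} (-3*θ**2 - θ) sin(5*pi*θ/4) dθ = (16*(24 - 325*pi**2)/(125*pi**3)) - (16*(24 - 275*pi**2)/(125*pi**3)) = -32/(5*pi).
Hence Im(c_{5}) = (-1/8)·(-32/(5*pi)) = 4/(5*pi).

4/(5*pi)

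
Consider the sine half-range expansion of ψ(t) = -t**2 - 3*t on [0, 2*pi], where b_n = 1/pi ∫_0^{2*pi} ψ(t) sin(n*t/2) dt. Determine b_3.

b_3 = 1/pi ∫_0^{2*pi} (-t**2 - 3*t) sin(3*t/2) dt.
Integrating by parts twice (tabular method), an antiderivative of (-t**2 - 3*t) sin(3*t/2) is 2*t**2*cos(3*t/2)/3 - 8*t*sin(3*t/2)/9 + 2*t*cos(3*t/2) - 4*sin(3*t/2)/3 - 16*cos(3*t/2)/27; evaluating from 0 to 2*pi: ∫_{0}^{2*pi} (-t**2 - 3*t) sin(3*t/2) dt = (-8*pi**2/3 - 4*pi + 16/27) - (-16/27) = -8*pi**2/3 - 4*pi + 32/27.
Hence b_3 = (1/pi)·(-8*pi**2/3 - 4*pi + 32/27) = -8*pi/3 - 4 + 32/(27*pi).

-8*pi/3 - 4 + 32/(27*pi)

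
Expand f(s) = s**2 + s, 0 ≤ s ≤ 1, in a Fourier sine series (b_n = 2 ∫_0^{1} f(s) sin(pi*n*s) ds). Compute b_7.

4*(-2 + 49*pi**2)/(343*pi**3)

b_7 = 2 ∫_0^{1} (s**2 + s) sin(7*pi*s) ds.
Integrating by parts twice (tabular method), an antiderivative of (s**2 + s) sin(7*pi*s) is -s**2*cos(7*pi*s)/(7*pi) + 2*s*sin(7*pi*s)/(49*pi**2) - s*cos(7*pi*s)/(7*pi) + sin(7*pi*s)/(49*pi**2) + 2*cos(7*pi*s)/(343*pi**3); evaluating from 0 to 1: ∫_{0}^{1} (s**2 + s) sin(7*pi*s) ds = (2*(-1 + 49*pi**2)/(343*pi**3)) - (2/(343*pi**3)) = 2*(-2 + 49*pi**2)/(343*pi**3).
Hence b_7 = 2·(2*(-2 + 49*pi**2)/(343*pi**3)) = 4*(-2 + 49*pi**2)/(343*pi**3).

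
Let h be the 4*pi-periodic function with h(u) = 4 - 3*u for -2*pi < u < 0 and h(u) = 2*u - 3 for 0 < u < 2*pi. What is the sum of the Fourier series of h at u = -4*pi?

u = -4*pi differs from u = 0 by -1 full period(s), and the series is 4*pi-periodic.
At u = 0 the one-sided limits are h(0^-) = 4 and h(0^+) = -3.
By Dirichlet's theorem the series converges to their average, [(4) + (-3)]/2 = 1/2.

1/2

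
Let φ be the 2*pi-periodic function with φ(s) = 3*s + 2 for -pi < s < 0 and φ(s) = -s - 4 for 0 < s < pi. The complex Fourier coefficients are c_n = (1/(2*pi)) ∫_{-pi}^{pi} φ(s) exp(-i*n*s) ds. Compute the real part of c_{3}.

Since φ is real-valued, Re(c_{3}) = (1/(2*pi)) ∫_{-pi}^{pi} φ(s) cos(3*s) ds = a_{3}/2.
Split the integral at the breakpoints.
Integrating by parts (boundary term plus one more integral), an antiderivative of (3*s + 2) cos(3*s) is s*sin(3*s) + 2*sin(3*s)/3 + cos(3*s)/3; evaluating from -pi to 0: ∫_{-pi}^{0} (3*s + 2) cos(3*s) ds = (1/3) - (-1/3) = 2/3.
Integrating by parts (boundary term plus one more integral), an antiderivative of (-s - 4) cos(3*s) is -s*sin(3*s)/3 - 4*sin(3*s)/3 - cos(3*s)/9; evaluating from 0 to pi: ∫_{0}^{pi} (-s - 4) cos(3*s) ds = (1/9) - (-1/9) = 2/9.
So ∫_{-pi}^{pi} φ(s) cos(3*s) ds = 8/9.
Hence Re(c_{3}) = (1/(2*pi))·(8/9) = 4/(9*pi).

4/(9*pi)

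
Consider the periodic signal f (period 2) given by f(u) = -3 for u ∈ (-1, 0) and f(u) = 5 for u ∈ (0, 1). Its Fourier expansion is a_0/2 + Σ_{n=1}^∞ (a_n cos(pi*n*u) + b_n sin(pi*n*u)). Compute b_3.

b_3 = ∫_{-1}^{1} f(u) sin(3*pi*u) du.
Split the integral at the breakpoints.
Directly, an antiderivative of (-3) sin(3*pi*u) is cos(3*pi*u)/pi; evaluating from -1 to 0: ∫_{-1}^{0} (-3) sin(3*pi*u) du = (1/pi) - (-1/pi) = 2/pi.
Directly, an antiderivative of (5) sin(3*pi*u) is -5*cos(3*pi*u)/(3*pi); evaluating from 0 to 1: ∫_{0}^{1} (5) sin(3*pi*u) du = (5/(3*pi)) - (-5/(3*pi)) = 10/(3*pi).
Summing the pieces gives b_3 = 16/(3*pi).

16/(3*pi)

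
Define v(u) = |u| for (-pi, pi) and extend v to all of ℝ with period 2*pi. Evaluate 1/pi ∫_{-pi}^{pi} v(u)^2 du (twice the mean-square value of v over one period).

1/pi ∫_{-pi}^{pi} v(u)^2 du = 1/pi · (2*pi**3/3) = 2*pi**2/3.

2*pi**2/3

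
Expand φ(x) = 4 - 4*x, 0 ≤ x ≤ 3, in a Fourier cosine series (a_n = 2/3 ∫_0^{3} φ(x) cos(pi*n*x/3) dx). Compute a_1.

a_1 = 2/3 ∫_0^{3} (4 - 4*x) cos(pi*x/3) dx.
Integrating by parts (boundary term plus one more integral), an antiderivative of (4 - 4*x) cos(pi*x/3) is -12*x*sin(pi*x/3)/pi + 12*sin(pi*x/3)/pi - 36*cos(pi*x/3)/pi**2; evaluating from 0 to 3: ∫_{0}^{3} (4 - 4*x) cos(pi*x/3) dx = (36/pi**2) - (-36/pi**2) = 72/pi**2.
Hence a_1 = (2/3)·(72/pi**2) = 48/pi**2.

48/pi**2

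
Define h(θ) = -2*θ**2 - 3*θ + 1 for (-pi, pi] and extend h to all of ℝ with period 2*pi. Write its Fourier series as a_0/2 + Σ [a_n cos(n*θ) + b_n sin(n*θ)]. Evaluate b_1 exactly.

b_1 = 1/pi ∫_{-pi}^{pi} h(θ) sin(θ) dθ.
Integrating by parts twice (tabular method), an antiderivative of (-2*θ**2 - 3*θ + 1) sin(θ) is 2*θ**2*cos(θ) - 4*θ*sin(θ) + 3*θ*cos(θ) - 3*sin(θ) - 5*cos(θ); evaluating from -pi to pi: ∫_{-pi}^{pi} (-2*θ**2 - 3*θ + 1) sin(θ) dθ = (-2*pi**2 - 3*pi + 5) - (-2*pi**2 + 5 + 3*pi) = -6*pi.
Hence b_1 = (1/pi)·(-6*pi) = -6.

-6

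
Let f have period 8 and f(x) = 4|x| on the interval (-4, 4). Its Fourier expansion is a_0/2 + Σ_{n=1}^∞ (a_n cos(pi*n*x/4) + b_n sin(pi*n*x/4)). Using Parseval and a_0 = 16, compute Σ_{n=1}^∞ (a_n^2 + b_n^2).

Parseval: a_0^2/2 + Σ_{n≥1} (a_n^2+b_n^2) = 1/4 ∫_{-4}^{4} f(x)^2 dx = 512/3.
Subtract a_0^2/2 = 128: Σ (a_n^2+b_n^2) = 128/3.

128/3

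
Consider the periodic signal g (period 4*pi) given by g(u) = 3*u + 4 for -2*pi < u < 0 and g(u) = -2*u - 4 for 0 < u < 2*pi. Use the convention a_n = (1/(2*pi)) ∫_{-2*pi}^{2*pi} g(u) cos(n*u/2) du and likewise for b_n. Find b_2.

b_2 = (1/(2*pi)) ∫_{-2*pi}^{2*pi} g(u) sin(u) du.
Split the integral at the breakpoints.
Integrating by parts (boundary term plus one more integral), an antiderivative of (3*u + 4) sin(u) is -3*u*cos(u) + 3*sin(u) - 4*cos(u); evaluating from -2*pi to 0: ∫_{-2*pi}^{0} (3*u + 4) sin(u) du = (-4) - (-4 + 6*pi) = -6*pi.
Integrating by parts (boundary term plus one more integral), an antiderivative of (-2*u - 4) sin(u) is 2*u*cos(u) - 2*sin(u) + 4*cos(u); evaluating from 0 to 2*pi: ∫_{0}^{2*pi} (-2*u - 4) sin(u) du = (4 + 4*pi) - (4) = 4*pi.
Summing the pieces and multiplying by (1/(2*pi)) gives b_2 = -1.

-1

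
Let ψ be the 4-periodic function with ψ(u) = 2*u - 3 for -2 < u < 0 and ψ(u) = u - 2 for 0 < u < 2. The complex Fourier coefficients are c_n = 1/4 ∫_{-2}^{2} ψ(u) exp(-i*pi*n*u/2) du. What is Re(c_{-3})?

2/(9*pi**2)

Since ψ is real-valued, Re(c_{-3}) = 1/4 ∫_{-2}^{2} ψ(u) cos(-3*pi*u/2) du = a_{3}/2.
Split the integral at the breakpoints.
Integrating by parts (boundary term plus one more integral), an antiderivative of (2*u - 3) cos(-3*pi*u/2) is 4*u*sin(3*pi*u/2)/(3*pi) - 2*sin(3*pi*u/2)/pi + 8*cos(3*pi*u/2)/(9*pi**2); evaluating from -2 to 0: ∫_{-2}^{0} (2*u - 3) cos(-3*pi*u/2) du = (8/(9*pi**2)) - (-8/(9*pi**2)) = 16/(9*pi**2).
Integrating by parts (boundary term plus one more integral), an antiderivative of (u - 2) cos(-3*pi*u/2) is 2*u*sin(3*pi*u/2)/(3*pi) - 4*sin(3*pi*u/2)/(3*pi) + 4*cos(3*pi*u/2)/(9*pi**2); evaluating from 0 to 2: ∫_{0}^{2} (u - 2) cos(-3*pi*u/2) du = (-4/(9*pi**2)) - (4/(9*pi**2)) = -8/(9*pi**2).
So ∫_{-2}^{2} ψ(u) cos(-3*pi*u/2) du = 8/(9*pi**2).
Hence Re(c_{-3}) = (1/4)·(8/(9*pi**2)) = 2/(9*pi**2).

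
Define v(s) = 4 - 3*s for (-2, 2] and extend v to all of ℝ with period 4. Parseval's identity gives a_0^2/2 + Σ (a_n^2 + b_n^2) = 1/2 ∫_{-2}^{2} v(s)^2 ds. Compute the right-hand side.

1/2 ∫_{-2}^{2} v(s)^2 ds = 1/2 · (112) = 56.

56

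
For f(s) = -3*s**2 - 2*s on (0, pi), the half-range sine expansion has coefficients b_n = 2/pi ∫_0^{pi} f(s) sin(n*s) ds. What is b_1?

b_1 = 2/pi ∫_0^{pi} (-3*s**2 - 2*s) sin(s) ds.
Integrating by parts twice (tabular method), an antiderivative of (-3*s**2 - 2*s) sin(s) is 3*s**2*cos(s) - 6*s*sin(s) + 2*s*cos(s) - 2*sin(s) - 6*cos(s); evaluating from 0 to pi: ∫_{0}^{pi} (-3*s**2 - 2*s) sin(s) ds = (-3*pi**2 - 2*pi + 6) - (-6) = -3*pi**2 - 2*pi + 12.
Hence b_1 = (2/pi)·(-3*pi**2 - 2*pi + 12) = -6*pi - 4 + 24/pi.

-6*pi - 4 + 24/pi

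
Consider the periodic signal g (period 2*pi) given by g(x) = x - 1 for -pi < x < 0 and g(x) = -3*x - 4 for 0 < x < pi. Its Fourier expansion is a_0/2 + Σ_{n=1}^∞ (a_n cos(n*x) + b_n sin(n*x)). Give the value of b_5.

b_5 = 1/pi ∫_{-pi}^{pi} g(x) sin(5*x) dx.
Split the integral at the breakpoints.
Integrating by parts (boundary term plus one more integral), an antiderivative of (x - 1) sin(5*x) is -x*cos(5*x)/5 + sin(5*x)/25 + cos(5*x)/5; evaluating from -pi to 0: ∫_{-pi}^{0} (x - 1) sin(5*x) dx = (1/5) - (-pi/5 - 1/5) = 2/5 + pi/5.
Integrating by parts (boundary term plus one more integral), an antiderivative of (-3*x - 4) sin(5*x) is 3*x*cos(5*x)/5 - 3*sin(5*x)/25 + 4*cos(5*x)/5; evaluating from 0 to pi: ∫_{0}^{pi} (-3*x - 4) sin(5*x) dx = (-3*pi/5 - 4/5) - (4/5) = -3*pi/5 - 8/5.
Summing the pieces and multiplying by (1/pi) gives b_5 = 2*(-pi - 3)/(5*pi).

2*(-pi - 3)/(5*pi)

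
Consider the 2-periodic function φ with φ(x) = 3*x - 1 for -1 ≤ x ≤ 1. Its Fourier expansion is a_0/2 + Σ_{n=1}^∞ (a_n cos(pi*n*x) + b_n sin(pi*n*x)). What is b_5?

6/(5*pi)

b_5 = ∫_{-1}^{1} φ(x) sin(5*pi*x) dx.
Integrating by parts (boundary term plus one more integral), an antiderivative of (3*x - 1) sin(5*pi*x) is -3*x*cos(5*pi*x)/(5*pi) + 3*sin(5*pi*x)/(25*pi**2) + cos(5*pi*x)/(5*pi); evaluating from -1 to 1: ∫_{-1}^{1} (3*x - 1) sin(5*pi*x) dx = (2/(5*pi)) - (-4/(5*pi)) = 6/(5*pi).
Hence b_5 = 6/(5*pi).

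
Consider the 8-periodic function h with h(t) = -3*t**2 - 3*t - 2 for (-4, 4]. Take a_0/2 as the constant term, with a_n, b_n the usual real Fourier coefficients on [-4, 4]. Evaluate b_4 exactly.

b_4 = 1/4 ∫_{-4}^{4} h(t) sin(pi*t) dt.
Integrating by parts twice (tabular method), an antiderivative of (-3*t**2 - 3*t - 2) sin(pi*t) is 3*t**2*cos(pi*t)/pi - 6*t*sin(pi*t)/pi**2 + 3*t*cos(pi*t)/pi - 3*sin(pi*t)/pi**2 - 6*cos(pi*t)/pi**3 + 2*cos(pi*t)/pi; evaluating from -4 to 4: ∫_{-4}^{4} (-3*t**2 - 3*t - 2) sin(pi*t) dt = (-6/pi**3 + 62/pi) - (-6/pi**3 + 38/pi) = 24/pi.
Hence b_4 = (1/4)·(24/pi) = 6/pi.

6/pi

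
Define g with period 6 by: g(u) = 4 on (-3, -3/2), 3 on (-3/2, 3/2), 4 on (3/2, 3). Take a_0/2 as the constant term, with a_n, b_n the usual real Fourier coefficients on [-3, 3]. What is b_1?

0

b_1 = 1/3 ∫_{-3}^{3} g(u) sin(pi*u/3) du.
g is even and sin(pi*u/3) is odd, so the integrand is odd over a symmetric interval and the integral vanishes.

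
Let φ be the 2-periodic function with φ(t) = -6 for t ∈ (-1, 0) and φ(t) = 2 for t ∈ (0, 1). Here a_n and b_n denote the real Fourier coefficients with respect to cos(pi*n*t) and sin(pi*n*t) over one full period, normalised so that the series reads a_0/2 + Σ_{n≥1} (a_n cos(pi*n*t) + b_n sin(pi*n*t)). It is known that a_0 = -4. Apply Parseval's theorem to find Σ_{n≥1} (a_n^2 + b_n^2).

Parseval: a_0^2/2 + Σ_{n≥1} (a_n^2+b_n^2) = ∫_{-1}^{1} φ(t)^2 dt = 40.
Subtract a_0^2/2 = 8: Σ (a_n^2+b_n^2) = 32.

32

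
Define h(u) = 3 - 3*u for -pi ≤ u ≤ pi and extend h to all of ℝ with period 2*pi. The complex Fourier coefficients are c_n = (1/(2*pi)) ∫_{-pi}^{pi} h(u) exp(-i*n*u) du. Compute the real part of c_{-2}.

Since h is real-valued, Re(c_{-2}) = (1/(2*pi)) ∫_{-pi}^{pi} h(u) cos(-2*u) du = a_{2}/2.
Integrating by parts (boundary term plus one more integral), an antiderivative of (3 - 3*u) cos(-2*u) is -3*u*sin(2*u)/2 + 3*sin(2*u)/2 - 3*cos(2*u)/4; evaluating from -pi to pi: ∫_{-pi}^{pi} (3 - 3*u) cos(-2*u) du = (-3/4) - (-3/4) = 0.
Hence Re(c_{-2}) = (1/(2*pi))·(0) = 0.

0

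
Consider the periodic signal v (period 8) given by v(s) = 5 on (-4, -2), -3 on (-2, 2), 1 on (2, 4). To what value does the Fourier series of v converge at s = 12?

s = 12 differs from s = -4 by 2 full period(s), and the series is 8-periodic.
At s = -4 the one-sided limits are v(-4^-) = 1 and v(-4^+) = 5.
By Dirichlet's theorem the series converges to their average, [(1) + (5)]/2 = 3.

3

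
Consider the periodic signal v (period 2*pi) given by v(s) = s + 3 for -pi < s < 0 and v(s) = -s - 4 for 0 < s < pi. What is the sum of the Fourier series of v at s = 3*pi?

-pi - 1/2

s = 3*pi differs from s = -pi by 2 full period(s), and the series is 2*pi-periodic.
At s = -pi the one-sided limits are v(-pi^-) = -4 - pi and v(-pi^+) = 3 - pi.
By Dirichlet's theorem the series converges to their average, [(-4 - pi) + (3 - pi)]/2 = -pi - 1/2.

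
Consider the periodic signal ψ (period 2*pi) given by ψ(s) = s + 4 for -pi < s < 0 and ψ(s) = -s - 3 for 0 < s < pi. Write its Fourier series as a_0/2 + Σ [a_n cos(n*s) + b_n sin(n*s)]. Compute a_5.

4/(25*pi)

a_5 = 1/pi ∫_{-pi}^{pi} ψ(s) cos(5*s) ds.
Split the integral at the breakpoints.
Integrating by parts (boundary term plus one more integral), an antiderivative of (s + 4) cos(5*s) is s*sin(5*s)/5 + 4*sin(5*s)/5 + cos(5*s)/25; evaluating from -pi to 0: ∫_{-pi}^{0} (s + 4) cos(5*s) ds = (1/25) - (-1/25) = 2/25.
Integrating by parts (boundary term plus one more integral), an antiderivative of (-s - 3) cos(5*s) is -s*sin(5*s)/5 - 3*sin(5*s)/5 - cos(5*s)/25; evaluating from 0 to pi: ∫_{0}^{pi} (-s - 3) cos(5*s) ds = (1/25) - (-1/25) = 2/25.
Summing the pieces and multiplying by (1/pi) gives a_5 = 4/(25*pi).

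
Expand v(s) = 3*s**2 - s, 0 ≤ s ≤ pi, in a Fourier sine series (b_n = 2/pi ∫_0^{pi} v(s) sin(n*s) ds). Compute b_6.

1/3 - pi

b_6 = 2/pi ∫_0^{pi} (3*s**2 - s) sin(6*s) ds.
Integrating by parts twice (tabular method), an antiderivative of (3*s**2 - s) sin(6*s) is -s**2*cos(6*s)/2 + s*sin(6*s)/6 + s*cos(6*s)/6 - sin(6*s)/36 + cos(6*s)/36; evaluating from 0 to pi: ∫_{0}^{pi} (3*s**2 - s) sin(6*s) ds = (-pi**2/2 + 1/36 + pi/6) - (1/36) = pi*(1 - 3*pi)/6.
Hence b_6 = (2/pi)·(pi*(1 - 3*pi)/6) = 1/3 - pi.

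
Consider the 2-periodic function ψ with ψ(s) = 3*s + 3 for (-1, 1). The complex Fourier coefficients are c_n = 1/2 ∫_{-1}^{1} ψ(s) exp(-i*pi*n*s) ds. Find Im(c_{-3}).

Since ψ is real-valued, Im(c_{-3}) = -1/2 ∫_{-1}^{1} ψ(s) sin(-3*pi*s) ds = b_{3}/2.
Integrating by parts (boundary term plus one more integral), an antiderivative of (3*s + 3) sin(-3*pi*s) is s*cos(3*pi*s)/pi - sin(3*pi*s)/(3*pi**2) + cos(3*pi*s)/pi; evaluating from -1 to 1: ∫_{-1}^{1} (3*s + 3) sin(-3*pi*s) ds = (-2/pi) - (0) = -2/pi.
Hence Im(c_{-3}) = (-1/2)·(-2/pi) = 1/pi.

1/pi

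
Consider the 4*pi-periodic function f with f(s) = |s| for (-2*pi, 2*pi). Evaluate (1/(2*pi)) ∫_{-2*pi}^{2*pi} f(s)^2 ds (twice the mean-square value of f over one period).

8*pi**2/3

(1/(2*pi)) ∫_{-2*pi}^{2*pi} f(s)^2 ds = (1/(2*pi)) · (16*pi**3/3) = 8*pi**2/3.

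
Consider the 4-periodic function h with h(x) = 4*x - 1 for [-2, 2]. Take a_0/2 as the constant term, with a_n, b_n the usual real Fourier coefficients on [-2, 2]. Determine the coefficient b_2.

b_2 = 1/2 ∫_{-2}^{2} h(x) sin(pi*x) dx.
Integrating by parts (boundary term plus one more integral), an antiderivative of (4*x - 1) sin(pi*x) is -4*x*cos(pi*x)/pi + 4*sin(pi*x)/pi**2 + cos(pi*x)/pi; evaluating from -2 to 2: ∫_{-2}^{2} (4*x - 1) sin(pi*x) dx = (-7/pi) - (9/pi) = -16/pi.
Hence b_2 = (1/2)·(-16/pi) = -8/pi.

-8/pi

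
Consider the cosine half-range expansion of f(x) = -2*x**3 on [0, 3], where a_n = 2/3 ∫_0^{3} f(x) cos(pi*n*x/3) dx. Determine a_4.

-81/(4*pi**2)

a_4 = 2/3 ∫_0^{3} (-2*x**3) cos(4*pi*x/3) dx.
Integrating by parts three times (tabular method), an antiderivative of (-2*x**3) cos(4*pi*x/3) is -3*x**3*sin(4*pi*x/3)/(2*pi) - 27*x**2*cos(4*pi*x/3)/(8*pi**2) + 81*x*sin(4*pi*x/3)/(16*pi**3) + 243*cos(4*pi*x/3)/(64*pi**4); evaluating from 0 to 3: ∫_{0}^{3} (-2*x**3) cos(4*pi*x/3) dx = (243*(1 - 8*pi**2)/(64*pi**4)) - (243/(64*pi**4)) = -243/(8*pi**2).
Hence a_4 = (2/3)·(-243/(8*pi**2)) = -81/(4*pi**2).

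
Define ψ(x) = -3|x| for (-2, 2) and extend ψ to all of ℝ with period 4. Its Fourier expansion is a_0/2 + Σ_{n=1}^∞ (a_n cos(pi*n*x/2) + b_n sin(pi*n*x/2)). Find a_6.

0

a_6 = 1/2 ∫_{-2}^{2} ψ(x) cos(3*pi*x) dx.
ψ is even and cos(3*pi*x) is even, so the integrand is even and a_6 = ∫_0^{2} ψ(x) cos(3*pi*x) dx.
Integrating by parts (boundary term plus one more integral), an antiderivative of (-3*x) cos(3*pi*x) is -x*sin(3*pi*x)/pi - cos(3*pi*x)/(3*pi**2); evaluating from 0 to 2: ∫_{0}^{2} (-3*x) cos(3*pi*x) dx = (-1/(3*pi**2)) - (-1/(3*pi**2)) = 0.
Hence a_6 = 0.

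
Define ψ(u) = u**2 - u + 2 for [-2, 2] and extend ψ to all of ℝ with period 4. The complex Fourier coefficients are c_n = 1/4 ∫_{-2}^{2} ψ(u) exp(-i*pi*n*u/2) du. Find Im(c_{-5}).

Since ψ is real-valued, Im(c_{-5}) = -1/4 ∫_{-2}^{2} ψ(u) sin(-5*pi*u/2) du = b_{5}/2.
Integrating by parts twice (tabular method), an antiderivative of (u**2 - u + 2) sin(-5*pi*u/2) is 2*u**2*cos(5*pi*u/2)/(5*pi) - 8*u*sin(5*pi*u/2)/(25*pi**2) - 2*u*cos(5*pi*u/2)/(5*pi) + 4*sin(5*pi*u/2)/(25*pi**2) - 16*cos(5*pi*u/2)/(125*pi**3) + 4*cos(5*pi*u/2)/(5*pi); evaluating from -2 to 2: ∫_{-2}^{2} (u**2 - u + 2) sin(-5*pi*u/2) du = (8*(2 - 25*pi**2)/(125*pi**3)) - (16*(1 - 25*pi**2)/(125*pi**3)) = 8/(5*pi).
Hence Im(c_{-5}) = (-1/4)·(8/(5*pi)) = -2/(5*pi).

-2/(5*pi)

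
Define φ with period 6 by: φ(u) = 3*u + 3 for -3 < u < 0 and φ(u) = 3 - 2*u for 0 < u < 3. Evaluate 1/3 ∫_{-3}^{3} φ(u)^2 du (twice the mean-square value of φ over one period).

12

1/3 ∫_{-3}^{3} φ(u)^2 du = 1/3 · (36) = 12.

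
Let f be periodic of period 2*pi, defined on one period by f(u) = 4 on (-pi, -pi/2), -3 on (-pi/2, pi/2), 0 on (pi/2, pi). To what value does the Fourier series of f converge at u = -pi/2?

At u = -pi/2 the one-sided limits are f(-pi/2^-) = 4 and f(-pi/2^+) = -3.
By Dirichlet's theorem the series converges to their average, [(4) + (-3)]/2 = 1/2.

1/2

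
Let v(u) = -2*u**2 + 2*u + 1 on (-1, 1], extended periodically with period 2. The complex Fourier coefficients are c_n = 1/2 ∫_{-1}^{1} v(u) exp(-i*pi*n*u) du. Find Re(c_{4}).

-1/(4*pi**2)

Since v is real-valued, Re(c_{4}) = 1/2 ∫_{-1}^{1} v(u) cos(4*pi*u) du = a_{4}/2.
Integrating by parts twice (tabular method), an antiderivative of (-2*u**2 + 2*u + 1) cos(4*pi*u) is -u**2*sin(4*pi*u)/(2*pi) + u*sin(4*pi*u)/(2*pi) - u*cos(4*pi*u)/(4*pi**2) + sin(4*pi*u)/(16*pi**3) + sin(4*pi*u)/(4*pi) + cos(4*pi*u)/(8*pi**2); evaluating from -1 to 1: ∫_{-1}^{1} (-2*u**2 + 2*u + 1) cos(4*pi*u) du = (-1/(8*pi**2)) - (3/(8*pi**2)) = -1/(2*pi**2).
Hence Re(c_{4}) = (1/2)·(-1/(2*pi**2)) = -1/(4*pi**2).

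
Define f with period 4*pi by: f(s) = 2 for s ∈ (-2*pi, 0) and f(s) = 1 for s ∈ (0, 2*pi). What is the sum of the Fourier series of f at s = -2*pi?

3/2

At s = -2*pi the one-sided limits are f(-2*pi^-) = 1 and f(-2*pi^+) = 2.
By Dirichlet's theorem the series converges to their average, [(1) + (2)]/2 = 3/2.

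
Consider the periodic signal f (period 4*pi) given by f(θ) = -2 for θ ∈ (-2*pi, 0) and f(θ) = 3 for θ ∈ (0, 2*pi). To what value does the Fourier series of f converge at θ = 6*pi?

1/2

θ = 6*pi differs from θ = -2*pi by 2 full period(s), and the series is 4*pi-periodic.
At θ = -2*pi the one-sided limits are f(-2*pi^-) = 3 and f(-2*pi^+) = -2.
By Dirichlet's theorem the series converges to their average, [(3) + (-2)]/2 = 1/2.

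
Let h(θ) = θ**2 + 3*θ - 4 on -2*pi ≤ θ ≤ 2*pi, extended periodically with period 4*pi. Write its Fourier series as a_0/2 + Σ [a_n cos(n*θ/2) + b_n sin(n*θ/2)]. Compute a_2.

4

a_2 = (1/(2*pi)) ∫_{-2*pi}^{2*pi} h(θ) cos(θ) dθ.
Integrating by parts twice (tabular method), an antiderivative of (θ**2 + 3*θ - 4) cos(θ) is θ**2*sin(θ) + 3*θ*sin(θ) + 2*θ*cos(θ) - 6*sin(θ) + 3*cos(θ); evaluating from -2*pi to 2*pi: ∫_{-2*pi}^{2*pi} (θ**2 + 3*θ - 4) cos(θ) dθ = (3 + 4*pi) - (3 - 4*pi) = 8*pi.
Hence a_2 = (1/(2*pi))·(8*pi) = 4.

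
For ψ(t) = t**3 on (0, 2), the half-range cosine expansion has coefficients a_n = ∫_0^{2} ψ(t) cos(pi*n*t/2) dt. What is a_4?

3/pi**2

a_4 = ∫_0^{2} (t**3) cos(2*pi*t) dt.
Integrating by parts three times (tabular method), an antiderivative of (t**3) cos(2*pi*t) is t**3*sin(2*pi*t)/(2*pi) + 3*t**2*cos(2*pi*t)/(4*pi**2) - 3*t*sin(2*pi*t)/(4*pi**3) - 3*cos(2*pi*t)/(8*pi**4); evaluating from 0 to 2: ∫_{0}^{2} (t**3) cos(2*pi*t) dt = (3*(-1 + 8*pi**2)/(8*pi**4)) - (-3/(8*pi**4)) = 3/pi**2.
Hence a_4 = 3/pi**2.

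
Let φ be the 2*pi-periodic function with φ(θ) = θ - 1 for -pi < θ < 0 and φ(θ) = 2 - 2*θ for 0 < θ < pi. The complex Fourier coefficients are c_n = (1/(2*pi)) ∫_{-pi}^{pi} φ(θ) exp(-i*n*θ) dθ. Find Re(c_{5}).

Since φ is real-valued, Re(c_{5}) = (1/(2*pi)) ∫_{-pi}^{pi} φ(θ) cos(5*θ) dθ = a_{5}/2.
Split the integral at the breakpoints.
Integrating by parts (boundary term plus one more integral), an antiderivative of (θ - 1) cos(5*θ) is θ*sin(5*θ)/5 - sin(5*θ)/5 + cos(5*θ)/25; evaluating from -pi to 0: ∫_{-pi}^{0} (θ - 1) cos(5*θ) dθ = (1/25) - (-1/25) = 2/25.
Integrating by parts (boundary term plus one more integral), an antiderivative of (2 - 2*θ) cos(5*θ) is -2*θ*sin(5*θ)/5 + 2*sin(5*θ)/5 - 2*cos(5*θ)/25; evaluating from 0 to pi: ∫_{0}^{pi} (2 - 2*θ) cos(5*θ) dθ = (2/25) - (-2/25) = 4/25.
So ∫_{-pi}^{pi} φ(θ) cos(5*θ) dθ = 6/25.
Hence Re(c_{5}) = (1/(2*pi))·(6/25) = 3/(25*pi).

3/(25*pi)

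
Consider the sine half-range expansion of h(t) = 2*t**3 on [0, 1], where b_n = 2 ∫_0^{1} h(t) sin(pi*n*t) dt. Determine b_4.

b_4 = 2 ∫_0^{1} (2*t**3) sin(4*pi*t) dt.
Integrating by parts three times (tabular method), an antiderivative of (2*t**3) sin(4*pi*t) is -t**3*cos(4*pi*t)/(2*pi) + 3*t**2*sin(4*pi*t)/(8*pi**2) + 3*t*cos(4*pi*t)/(16*pi**3) - 3*sin(4*pi*t)/(64*pi**4); evaluating from 0 to 1: ∫_{0}^{1} (2*t**3) sin(4*pi*t) dt = ((3 - 8*pi**2)/(16*pi**3)) - (0) = (3 - 8*pi**2)/(16*pi**3).
Hence b_4 = 2·((3 - 8*pi**2)/(16*pi**3)) = (3/8 - pi**2)/pi**3.

(3/8 - pi**2)/pi**3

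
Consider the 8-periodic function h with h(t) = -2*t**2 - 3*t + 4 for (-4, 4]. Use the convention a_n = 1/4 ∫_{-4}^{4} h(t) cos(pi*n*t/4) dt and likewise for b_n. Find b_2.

12/pi

b_2 = 1/4 ∫_{-4}^{4} h(t) sin(pi*t/2) dt.
Integrating by parts twice (tabular method), an antiderivative of (-2*t**2 - 3*t + 4) sin(pi*t/2) is 4*t**2*cos(pi*t/2)/pi - 16*t*sin(pi*t/2)/pi**2 + 6*t*cos(pi*t/2)/pi - 12*sin(pi*t/2)/pi**2 - 8*cos(pi*t/2)/pi - 32*cos(pi*t/2)/pi**3; evaluating from -4 to 4: ∫_{-4}^{4} (-2*t**2 - 3*t + 4) sin(pi*t/2) dt = (-32/pi**3 + 80/pi) - (-32/pi**3 + 32/pi) = 48/pi.
Hence b_2 = (1/4)·(48/pi) = 12/pi.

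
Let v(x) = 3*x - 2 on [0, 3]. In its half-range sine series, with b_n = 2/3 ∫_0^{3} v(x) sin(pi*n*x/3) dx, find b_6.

-3/pi

b_6 = 2/3 ∫_0^{3} (3*x - 2) sin(2*pi*x) dx.
Integrating by parts (boundary term plus one more integral), an antiderivative of (3*x - 2) sin(2*pi*x) is -3*x*cos(2*pi*x)/(2*pi) + 3*sin(2*pi*x)/(4*pi**2) + cos(2*pi*x)/pi; evaluating from 0 to 3: ∫_{0}^{3} (3*x - 2) sin(2*pi*x) dx = (-7/(2*pi)) - (1/pi) = -9/(2*pi).
Hence b_6 = (2/3)·(-9/(2*pi)) = -3/pi.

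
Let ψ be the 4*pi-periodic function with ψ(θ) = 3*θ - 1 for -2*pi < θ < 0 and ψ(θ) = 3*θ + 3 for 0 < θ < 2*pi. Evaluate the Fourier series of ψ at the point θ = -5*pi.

θ = -5*pi differs from θ = -pi by -1 full period(s), and the series is 4*pi-periodic.
ψ is continuous at θ = -pi with value -3*pi - 1, so the series converges to -3*pi - 1 there.

-3*pi - 1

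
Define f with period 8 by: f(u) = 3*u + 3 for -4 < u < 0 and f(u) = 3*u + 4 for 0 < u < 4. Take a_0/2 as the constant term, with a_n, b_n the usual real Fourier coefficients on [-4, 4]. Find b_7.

b_7 = 1/4 ∫_{-4}^{4} f(u) sin(7*pi*u/4) du.
Split the integral at the breakpoints.
Integrating by parts (boundary term plus one more integral), an antiderivative of (3*u + 3) sin(7*pi*u/4) is -12*u*cos(7*pi*u/4)/(7*pi) + 48*sin(7*pi*u/4)/(49*pi**2) - 12*cos(7*pi*u/4)/(7*pi); evaluating from -4 to 0: ∫_{-4}^{0} (3*u + 3) sin(7*pi*u/4) du = (-12/(7*pi)) - (-36/(7*pi)) = 24/(7*pi).
Integrating by parts (boundary term plus one more integral), an antiderivative of (3*u + 4) sin(7*pi*u/4) is -12*u*cos(7*pi*u/4)/(7*pi) + 48*sin(7*pi*u/4)/(49*pi**2) - 16*cos(7*pi*u/4)/(7*pi); evaluating from 0 to 4: ∫_{0}^{4} (3*u + 4) sin(7*pi*u/4) du = (64/(7*pi)) - (-16/(7*pi)) = 80/(7*pi).
Summing the pieces and multiplying by (1/4) gives b_7 = 26/(7*pi).

26/(7*pi)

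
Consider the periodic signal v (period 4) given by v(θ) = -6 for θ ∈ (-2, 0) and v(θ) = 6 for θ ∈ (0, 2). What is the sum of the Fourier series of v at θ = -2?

At θ = -2 the one-sided limits are v(-2^-) = 6 and v(-2^+) = -6.
By Dirichlet's theorem the series converges to their average, [(6) + (-6)]/2 = 0.

0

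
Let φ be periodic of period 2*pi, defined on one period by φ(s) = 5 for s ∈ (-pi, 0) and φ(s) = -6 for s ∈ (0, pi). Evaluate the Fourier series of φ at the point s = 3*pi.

-1/2

s = 3*pi differs from s = pi by 1 full period(s), and the series is 2*pi-periodic.
At s = pi the one-sided limits are φ(pi^-) = -6 and φ(pi^+) = 5.
By Dirichlet's theorem the series converges to their average, [(-6) + (5)]/2 = -1/2.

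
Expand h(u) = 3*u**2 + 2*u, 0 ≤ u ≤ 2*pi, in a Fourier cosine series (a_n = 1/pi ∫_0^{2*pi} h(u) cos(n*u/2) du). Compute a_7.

16*(-3*pi - 1)/(49*pi)

a_7 = 1/pi ∫_0^{2*pi} (3*u**2 + 2*u) cos(7*u/2) du.
Integrating by parts twice (tabular method), an antiderivative of (3*u**2 + 2*u) cos(7*u/2) is 6*u**2*sin(7*u/2)/7 + 4*u*sin(7*u/2)/7 + 24*u*cos(7*u/2)/49 - 48*sin(7*u/2)/343 + 8*cos(7*u/2)/49; evaluating from 0 to 2*pi: ∫_{0}^{2*pi} (3*u**2 + 2*u) cos(7*u/2) du = (-48*pi/49 - 8/49) - (8/49) = -48*pi/49 - 16/49.
Hence a_7 = (1/pi)·(-48*pi/49 - 16/49) = 16*(-3*pi - 1)/(49*pi).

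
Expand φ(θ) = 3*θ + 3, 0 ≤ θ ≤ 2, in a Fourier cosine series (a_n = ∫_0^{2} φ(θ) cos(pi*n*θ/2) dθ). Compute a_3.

a_3 = ∫_0^{2} (3*θ + 3) cos(3*pi*θ/2) dθ.
Integrating by parts (boundary term plus one more integral), an antiderivative of (3*θ + 3) cos(3*pi*θ/2) is 2*θ*sin(3*pi*θ/2)/pi + 2*sin(3*pi*θ/2)/pi + 4*cos(3*pi*θ/2)/(3*pi**2); evaluating from 0 to 2: ∫_{0}^{2} (3*θ + 3) cos(3*pi*θ/2) dθ = (-4/(3*pi**2)) - (4/(3*pi**2)) = -8/(3*pi**2).
Hence a_3 = -8/(3*pi**2).

-8/(3*pi**2)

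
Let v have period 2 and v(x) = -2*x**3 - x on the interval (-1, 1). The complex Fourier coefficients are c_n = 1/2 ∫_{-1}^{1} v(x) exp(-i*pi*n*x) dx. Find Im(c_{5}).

Since v is real-valued, Im(c_{5}) = -1/2 ∫_{-1}^{1} v(x) sin(5*pi*x) dx = -b_{5}/2.
v is odd and sin(5*pi*x) is odd, so the integrand is even: ∫_{-1}^{1} v(x) sin(5*pi*x) dx = 2∫_0^{1} v(x) sin(5*pi*x) dx.
Integrating by parts three times (tabular method), an antiderivative of (-2*x**3 - x) sin(5*pi*x) is 2*x**3*cos(5*pi*x)/(5*pi) - 6*x**2*sin(5*pi*x)/(25*pi**2) - 12*x*cos(5*pi*x)/(125*pi**3) + x*cos(5*pi*x)/(5*pi) - sin(5*pi*x)/(25*pi**2) + 12*sin(5*pi*x)/(625*pi**4); evaluating from 0 to 1: ∫_{0}^{1} (-2*x**3 - x) sin(5*pi*x) dx = (3*(4 - 25*pi**2)/(125*pi**3)) - (0) = 3*(4 - 25*pi**2)/(125*pi**3).
So ∫_{-1}^{1} v(x) sin(5*pi*x) dx = 6*(4 - 25*pi**2)/(125*pi**3).
Hence Im(c_{5}) = (-1/2)·(6*(4 - 25*pi**2)/(125*pi**3)) = 3*(-4 + 25*pi**2)/(125*pi**3).

3*(-4 + 25*pi**2)/(125*pi**3)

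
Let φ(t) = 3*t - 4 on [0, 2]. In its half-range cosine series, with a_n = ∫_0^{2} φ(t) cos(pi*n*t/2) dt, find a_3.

a_3 = ∫_0^{2} (3*t - 4) cos(3*pi*t/2) dt.
Integrating by parts (boundary term plus one more integral), an antiderivative of (3*t - 4) cos(3*pi*t/2) is 2*t*sin(3*pi*t/2)/pi - 8*sin(3*pi*t/2)/(3*pi) + 4*cos(3*pi*t/2)/(3*pi**2); evaluating from 0 to 2: ∫_{0}^{2} (3*t - 4) cos(3*pi*t/2) dt = (-4/(3*pi**2)) - (4/(3*pi**2)) = -8/(3*pi**2).
Hence a_3 = -8/(3*pi**2).

-8/(3*pi**2)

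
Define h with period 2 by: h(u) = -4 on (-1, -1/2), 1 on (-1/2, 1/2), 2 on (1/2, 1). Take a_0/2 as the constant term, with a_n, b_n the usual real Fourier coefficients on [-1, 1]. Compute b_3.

b_3 = ∫_{-1}^{1} h(u) sin(3*pi*u) du.
Split the integral at the breakpoints.
Directly, an antiderivative of (-4) sin(3*pi*u) is 4*cos(3*pi*u)/(3*pi); evaluating from -1 to -1/2: ∫_{-1}^{-1/2} (-4) sin(3*pi*u) du = (0) - (-4/(3*pi)) = 4/(3*pi).
Directly, an antiderivative of (1) sin(3*pi*u) is -cos(3*pi*u)/(3*pi); evaluating from -1/2 to 1/2: ∫_{-1/2}^{1/2} (1) sin(3*pi*u) du = (0) - (0) = 0.
Directly, an antiderivative of (2) sin(3*pi*u) is -2*cos(3*pi*u)/(3*pi); evaluating from 1/2 to 1: ∫_{1/2}^{1} (2) sin(3*pi*u) du = (2/(3*pi)) - (0) = 2/(3*pi).
Summing the pieces gives b_3 = 2/pi.

2/pi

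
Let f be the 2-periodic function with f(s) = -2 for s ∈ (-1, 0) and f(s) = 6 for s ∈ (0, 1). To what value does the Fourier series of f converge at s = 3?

2

s = 3 differs from s = -1 by 2 full period(s), and the series is 2-periodic.
At s = -1 the one-sided limits are f(-1^-) = 6 and f(-1^+) = -2.
By Dirichlet's theorem the series converges to their average, [(6) + (-2)]/2 = 2.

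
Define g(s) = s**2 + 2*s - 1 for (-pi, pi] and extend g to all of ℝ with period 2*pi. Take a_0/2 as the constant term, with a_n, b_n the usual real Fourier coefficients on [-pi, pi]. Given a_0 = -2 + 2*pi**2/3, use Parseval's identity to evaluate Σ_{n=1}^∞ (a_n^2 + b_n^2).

8*pi**2*(pi**2 + 15)/45

Parseval: a_0^2/2 + Σ_{n≥1} (a_n^2+b_n^2) = 1/pi ∫_{-pi}^{pi} g(s)^2 ds = 2 + 4*pi**2/3 + 2*pi**4/5.
Subtract a_0^2/2 = 2*(3 - pi**2)**2/9: Σ (a_n^2+b_n^2) = 8*pi**2*(pi**2 + 15)/45.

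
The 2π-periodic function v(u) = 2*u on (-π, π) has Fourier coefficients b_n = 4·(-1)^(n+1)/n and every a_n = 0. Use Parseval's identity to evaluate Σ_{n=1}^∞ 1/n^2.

Parseval: Σ b_n^2 = (1/π) ∫_{-π}^{π} v(u)^2 du = 8*pi**2/3.
Σ b_n^2 = Σ 16/n^2, so Σ 1/n^2 = (8*pi**2/3)/16 = pi**2/6.

pi**2/6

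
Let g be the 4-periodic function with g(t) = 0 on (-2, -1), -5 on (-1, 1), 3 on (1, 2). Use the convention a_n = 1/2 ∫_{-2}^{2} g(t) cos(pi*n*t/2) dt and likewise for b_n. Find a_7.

a_7 = 1/2 ∫_{-2}^{2} g(t) cos(7*pi*t/2) dt.
Split the integral at the breakpoints.
∫_{-2}^{-1} (0) cos(7*pi*t/2) dt = 0.
Directly, an antiderivative of (-5) cos(7*pi*t/2) is -10*sin(7*pi*t/2)/(7*pi); evaluating from -1 to 1: ∫_{-1}^{1} (-5) cos(7*pi*t/2) dt = (10/(7*pi)) - (-10/(7*pi)) = 20/(7*pi).
Directly, an antiderivative of (3) cos(7*pi*t/2) is 6*sin(7*pi*t/2)/(7*pi); evaluating from 1 to 2: ∫_{1}^{2} (3) cos(7*pi*t/2) dt = (0) - (-6/(7*pi)) = 6/(7*pi).
Summing the pieces and multiplying by (1/2) gives a_7 = 13/(7*pi).

13/(7*pi)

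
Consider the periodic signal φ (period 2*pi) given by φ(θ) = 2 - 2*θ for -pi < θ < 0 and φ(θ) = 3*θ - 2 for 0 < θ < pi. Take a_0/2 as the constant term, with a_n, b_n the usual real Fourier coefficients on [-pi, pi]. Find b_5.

b_5 = 1/pi ∫_{-pi}^{pi} φ(θ) sin(5*θ) dθ.
Split the integral at the breakpoints.
Integrating by parts (boundary term plus one more integral), an antiderivative of (2 - 2*θ) sin(5*θ) is 2*θ*cos(5*θ)/5 - 2*sin(5*θ)/25 - 2*cos(5*θ)/5; evaluating from -pi to 0: ∫_{-pi}^{0} (2 - 2*θ) sin(5*θ) dθ = (-2/5) - (2/5 + 2*pi/5) = -2*pi/5 - 4/5.
Integrating by parts (boundary term plus one more integral), an antiderivative of (3*θ - 2) sin(5*θ) is -3*θ*cos(5*θ)/5 + 3*sin(5*θ)/25 + 2*cos(5*θ)/5; evaluating from 0 to pi: ∫_{0}^{pi} (3*θ - 2) sin(5*θ) dθ = (-2/5 + 3*pi/5) - (2/5) = -4/5 + 3*pi/5.
Summing the pieces and multiplying by (1/pi) gives b_5 = (-8 + pi)/(5*pi).

(-8 + pi)/(5*pi)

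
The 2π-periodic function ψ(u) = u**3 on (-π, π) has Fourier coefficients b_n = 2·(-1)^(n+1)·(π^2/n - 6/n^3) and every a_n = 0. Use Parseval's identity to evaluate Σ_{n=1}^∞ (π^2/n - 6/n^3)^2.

Parseval: Σ b_n^2 = (1/π) ∫_{-π}^{π} ψ(u)^2 du = 2*pi**6/7.
b_n^2 = 4·(π^2/n - 6/n^3)^2, so the sum equals (2*pi**6/7)/4 = pi**6/14.

pi**6/14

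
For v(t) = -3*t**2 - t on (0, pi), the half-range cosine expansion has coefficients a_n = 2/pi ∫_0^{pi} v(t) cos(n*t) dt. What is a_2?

-3

a_2 = 2/pi ∫_0^{pi} (-3*t**2 - t) cos(2*t) dt.
Integrating by parts twice (tabular method), an antiderivative of (-3*t**2 - t) cos(2*t) is -3*t**2*sin(2*t)/2 - t*sin(2*t)/2 - 3*t*cos(2*t)/2 + 3*sin(2*t)/4 - cos(2*t)/4; evaluating from 0 to pi: ∫_{0}^{pi} (-3*t**2 - t) cos(2*t) dt = (-3*pi/2 - 1/4) - (-1/4) = -3*pi/2.
Hence a_2 = (2/pi)·(-3*pi/2) = -3.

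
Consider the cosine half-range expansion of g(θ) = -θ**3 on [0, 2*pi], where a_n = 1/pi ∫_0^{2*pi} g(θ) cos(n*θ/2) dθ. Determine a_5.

48*(-4 + 25*pi**2)/(625*pi)

a_5 = 1/pi ∫_0^{2*pi} (-θ**3) cos(5*θ/2) dθ.
Integrating by parts three times (tabular method), an antiderivative of (-θ**3) cos(5*θ/2) is -2*θ**3*sin(5*θ/2)/5 - 12*θ**2*cos(5*θ/2)/25 + 48*θ*sin(5*θ/2)/125 + 96*cos(5*θ/2)/625; evaluating from 0 to 2*pi: ∫_{0}^{2*pi} (-θ**3) cos(5*θ/2) dθ = (-96/625 + 48*pi**2/25) - (96/625) = -192/625 + 48*pi**2/25.
Hence a_5 = (1/pi)·(-192/625 + 48*pi**2/25) = 48*(-4 + 25*pi**2)/(625*pi).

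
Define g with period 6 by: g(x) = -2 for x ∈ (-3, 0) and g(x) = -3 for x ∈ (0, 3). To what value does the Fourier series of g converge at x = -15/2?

-2

x = -15/2 differs from x = -3/2 by -1 full period(s), and the series is 6-periodic.
g is continuous at x = -3/2 with value -2, so the series converges to -2 there.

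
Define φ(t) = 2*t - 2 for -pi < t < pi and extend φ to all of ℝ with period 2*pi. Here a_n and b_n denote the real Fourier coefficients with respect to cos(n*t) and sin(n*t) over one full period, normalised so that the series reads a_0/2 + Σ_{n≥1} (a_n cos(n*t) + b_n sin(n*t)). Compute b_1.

4

b_1 = 1/pi ∫_{-pi}^{pi} φ(t) sin(t) dt.
Integrating by parts (boundary term plus one more integral), an antiderivative of (2*t - 2) sin(t) is -2*t*cos(t) + 2*sin(t) + 2*cos(t); evaluating from -pi to pi: ∫_{-pi}^{pi} (2*t - 2) sin(t) dt = (-2 + 2*pi) - (-2*pi - 2) = 4*pi.
Hence b_1 = (1/pi)·(4*pi) = 4.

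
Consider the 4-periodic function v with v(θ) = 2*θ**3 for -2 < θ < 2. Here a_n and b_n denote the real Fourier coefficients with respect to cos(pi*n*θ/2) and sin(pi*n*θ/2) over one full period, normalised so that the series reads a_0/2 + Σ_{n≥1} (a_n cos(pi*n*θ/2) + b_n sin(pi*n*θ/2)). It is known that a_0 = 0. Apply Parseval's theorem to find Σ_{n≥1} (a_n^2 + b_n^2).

Parseval: a_0^2/2 + Σ_{n≥1} (a_n^2+b_n^2) = 1/2 ∫_{-2}^{2} v(θ)^2 dθ = 512/7.
Subtract a_0^2/2 = 0: Σ (a_n^2+b_n^2) = 512/7.

512/7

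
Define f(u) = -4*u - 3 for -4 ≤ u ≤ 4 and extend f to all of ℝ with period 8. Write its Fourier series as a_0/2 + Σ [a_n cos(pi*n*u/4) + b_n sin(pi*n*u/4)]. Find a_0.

a_0 = 1/4 ∫_{-4}^{4} f(u) du = 1/4 · (-24) = -6.

-6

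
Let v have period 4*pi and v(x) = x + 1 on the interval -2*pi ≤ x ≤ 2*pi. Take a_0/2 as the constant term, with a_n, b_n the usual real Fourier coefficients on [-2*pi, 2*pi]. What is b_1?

4

b_1 = (1/(2*pi)) ∫_{-2*pi}^{2*pi} v(x) sin(x/2) dx.
Integrating by parts (boundary term plus one more integral), an antiderivative of (x + 1) sin(x/2) is -2*x*cos(x/2) + 4*sin(x/2) - 2*cos(x/2); evaluating from -2*pi to 2*pi: ∫_{-2*pi}^{2*pi} (x + 1) sin(x/2) dx = (2 + 4*pi) - (2 - 4*pi) = 8*pi.
Hence b_1 = (1/(2*pi))·(8*pi) = 4.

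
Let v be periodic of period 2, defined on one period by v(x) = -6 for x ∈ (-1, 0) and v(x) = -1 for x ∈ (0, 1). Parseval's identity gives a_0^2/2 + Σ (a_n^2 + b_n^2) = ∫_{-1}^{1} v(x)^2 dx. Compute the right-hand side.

37

∫_{-1}^{1} v(x)^2 dx = 37.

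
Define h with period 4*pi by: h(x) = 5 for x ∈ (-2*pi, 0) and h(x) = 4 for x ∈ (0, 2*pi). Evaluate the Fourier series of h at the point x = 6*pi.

x = 6*pi differs from x = 2*pi by 1 full period(s), and the series is 4*pi-periodic.
At x = 2*pi the one-sided limits are h(2*pi^-) = 4 and h(2*pi^+) = 5.
By Dirichlet's theorem the series converges to their average, [(4) + (5)]/2 = 9/2.

9/2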